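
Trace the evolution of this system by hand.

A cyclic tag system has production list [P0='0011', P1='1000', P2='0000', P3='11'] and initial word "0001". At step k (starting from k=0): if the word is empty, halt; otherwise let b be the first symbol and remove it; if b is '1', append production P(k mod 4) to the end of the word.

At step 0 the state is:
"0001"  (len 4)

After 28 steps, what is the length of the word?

10

step 0: "0001"  (len 4)
step 1: "001"  (len 3)
step 2: "01"  (len 2)
step 3: "1"  (len 1)
step 4: "11"  (len 2)
step 5: "10011"  (len 5)
step 6: "00111000"  (len 8)
step 7: "0111000"  (len 7)
step 8: "111000"  (len 6)
step 9: "110000011"  (len 9)
step 10: "100000111000"  (len 12)
step 11: "000001110000000"  (len 15)
step 12: "00001110000000"  (len 14)
step 13: "0001110000000"  (len 13)
step 14: "001110000000"  (len 12)
step 15: "01110000000"  (len 11)
step 16: "1110000000"  (len 10)
step 17: "1100000000011"  (len 13)
step 18: "1000000000111000"  (len 16)
step 19: "0000000001110000000"  (len 19)
step 20: "000000001110000000"  (len 18)
step 21: "00000001110000000"  (len 17)
step 22: "0000001110000000"  (len 16)
step 23: "000001110000000"  (len 15)
step 24: "00001110000000"  (len 14)
step 25: "0001110000000"  (len 13)
step 26: "001110000000"  (len 12)
step 27: "01110000000"  (len 11)
step 28: "1110000000"  (len 10)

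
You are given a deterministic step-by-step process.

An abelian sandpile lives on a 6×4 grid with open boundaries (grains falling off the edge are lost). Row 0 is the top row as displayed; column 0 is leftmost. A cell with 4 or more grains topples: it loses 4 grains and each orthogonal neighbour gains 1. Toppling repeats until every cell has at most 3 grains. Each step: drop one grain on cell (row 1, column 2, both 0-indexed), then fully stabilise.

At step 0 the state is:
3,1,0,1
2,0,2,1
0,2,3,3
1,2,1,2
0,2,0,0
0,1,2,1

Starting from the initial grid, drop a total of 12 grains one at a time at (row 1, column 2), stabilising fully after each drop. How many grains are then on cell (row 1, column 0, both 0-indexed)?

3

step 0: 3,1,0,1
2,0,2,1
0,2,3,3
1,2,1,2
0,2,0,0
0,1,2,1
step 1: 3,1,0,1
2,0,3,1
0,2,3,3
1,2,1,2
0,2,0,0
0,1,2,1
step 2: 3,1,1,1
2,1,1,3
0,3,1,0
1,2,2,3
0,2,0,0
0,1,2,1
step 3: 3,1,1,1
2,1,2,3
0,3,1,0
1,2,2,3
0,2,0,0
0,1,2,1
step 4: 3,1,1,1
2,1,3,3
0,3,1,0
1,2,2,3
0,2,0,0
0,1,2,1
step 5: 3,1,2,2
2,2,1,0
0,3,2,1
1,2,2,3
0,2,0,0
0,1,2,1
step 6: 3,1,2,2
2,2,2,0
0,3,2,1
1,2,2,3
0,2,0,0
0,1,2,1
step 7: 3,1,2,2
2,2,3,0
0,3,2,1
1,2,2,3
0,2,0,0
0,1,2,1
step 8: 3,1,3,2
2,3,0,1
0,3,3,1
1,2,2,3
0,2,0,0
0,1,2,1
step 9: 3,1,3,2
2,3,1,1
0,3,3,1
1,2,2,3
0,2,0,0
0,1,2,1
step 10: 3,1,3,2
2,3,2,1
0,3,3,1
1,2,2,3
0,2,0,0
0,1,2,1
step 11: 3,1,3,2
2,3,3,1
0,3,3,1
1,2,2,3
0,2,0,0
0,1,2,1
step 12: 3,3,0,3
3,1,3,2
1,1,1,2
1,3,3,3
0,2,0,0
0,1,2,1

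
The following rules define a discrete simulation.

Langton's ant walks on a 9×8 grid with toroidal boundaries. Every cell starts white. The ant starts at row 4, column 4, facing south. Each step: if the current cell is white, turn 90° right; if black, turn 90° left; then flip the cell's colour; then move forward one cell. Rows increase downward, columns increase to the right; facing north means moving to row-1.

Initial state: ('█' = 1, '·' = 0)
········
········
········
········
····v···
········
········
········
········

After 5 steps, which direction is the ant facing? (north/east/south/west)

0) ········
········
········
········
····v···
········
········
········
········
1) ········
········
········
········
···<█···
········
········
········
········
2) ········
········
········
···^····
···██···
········
········
········
········
3) ········
········
········
···█>···
···██···
········
········
········
········
4) ········
········
········
···██···
···█v···
········
········
········
········
5) ········
········
········
···██···
···█·>··
········
········
········
········

east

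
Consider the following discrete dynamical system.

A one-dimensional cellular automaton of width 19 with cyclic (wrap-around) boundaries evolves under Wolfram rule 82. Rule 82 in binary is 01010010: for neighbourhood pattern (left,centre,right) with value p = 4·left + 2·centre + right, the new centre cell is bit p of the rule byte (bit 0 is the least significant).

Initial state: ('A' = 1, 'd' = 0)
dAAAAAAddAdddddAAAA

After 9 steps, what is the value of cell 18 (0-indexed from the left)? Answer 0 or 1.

1

t=0: dAAAAAAddAdddddAAAA
t=1: ddddddAAAdAdddAdddA
t=2: AddddAddAddAdAdAdAd
t=3: dAddAdAAdAAdddddddd
t=4: AdAAdddAddAAddddddd
t=5: dddAAdAdAAdAAdddddA
t=6: AdAdAddddAddAAdddAd
t=7: dddddAddAdAAdAAdAdd
t=8: ddddAdAAdddAddAddAd
t=9: dddAdddAAdAdAAdAAdA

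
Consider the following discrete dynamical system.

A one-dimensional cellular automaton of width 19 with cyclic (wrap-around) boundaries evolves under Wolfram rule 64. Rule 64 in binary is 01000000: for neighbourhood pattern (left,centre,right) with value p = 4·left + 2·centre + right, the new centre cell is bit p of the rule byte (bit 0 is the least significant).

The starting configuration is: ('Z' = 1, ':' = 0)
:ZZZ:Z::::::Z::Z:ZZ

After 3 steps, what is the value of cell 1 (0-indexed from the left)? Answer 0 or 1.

0) :ZZZ:Z::::::Z::Z:ZZ
1) :::Z::::::::::::::Z
2) :::::::::::::::::::
3) :::::::::::::::::::

0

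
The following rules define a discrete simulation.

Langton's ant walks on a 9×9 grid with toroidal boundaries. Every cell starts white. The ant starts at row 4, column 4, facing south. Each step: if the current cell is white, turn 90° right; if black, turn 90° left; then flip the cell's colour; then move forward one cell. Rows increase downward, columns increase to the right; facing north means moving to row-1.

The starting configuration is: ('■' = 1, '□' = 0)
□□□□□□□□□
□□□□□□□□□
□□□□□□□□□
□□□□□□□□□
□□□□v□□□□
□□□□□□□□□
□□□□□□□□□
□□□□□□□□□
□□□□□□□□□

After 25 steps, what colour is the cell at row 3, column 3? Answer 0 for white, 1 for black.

0) □□□□□□□□□
□□□□□□□□□
□□□□□□□□□
□□□□□□□□□
□□□□v□□□□
□□□□□□□□□
□□□□□□□□□
□□□□□□□□□
□□□□□□□□□
1) □□□□□□□□□
□□□□□□□□□
□□□□□□□□□
□□□□□□□□□
□□□<■□□□□
□□□□□□□□□
□□□□□□□□□
□□□□□□□□□
□□□□□□□□□
2) □□□□□□□□□
□□□□□□□□□
□□□□□□□□□
□□□^□□□□□
□□□■■□□□□
□□□□□□□□□
□□□□□□□□□
□□□□□□□□□
□□□□□□□□□
3) □□□□□□□□□
□□□□□□□□□
□□□□□□□□□
□□□■>□□□□
□□□■■□□□□
□□□□□□□□□
□□□□□□□□□
□□□□□□□□□
□□□□□□□□□
4) □□□□□□□□□
□□□□□□□□□
□□□□□□□□□
□□□■■□□□□
□□□■v□□□□
□□□□□□□□□
□□□□□□□□□
□□□□□□□□□
□□□□□□□□□
5) □□□□□□□□□
□□□□□□□□□
□□□□□□□□□
□□□■■□□□□
□□□■□>□□□
□□□□□□□□□
□□□□□□□□□
□□□□□□□□□
□□□□□□□□□
6) □□□□□□□□□
□□□□□□□□□
□□□□□□□□□
□□□■■□□□□
□□□■□■□□□
□□□□□v□□□
□□□□□□□□□
□□□□□□□□□
□□□□□□□□□
7) □□□□□□□□□
□□□□□□□□□
□□□□□□□□□
□□□■■□□□□
□□□■□■□□□
□□□□<■□□□
□□□□□□□□□
□□□□□□□□□
□□□□□□□□□
8) □□□□□□□□□
□□□□□□□□□
□□□□□□□□□
□□□■■□□□□
□□□■^■□□□
□□□□■■□□□
□□□□□□□□□
□□□□□□□□□
□□□□□□□□□
9) □□□□□□□□□
□□□□□□□□□
□□□□□□□□□
□□□■■□□□□
□□□■■>□□□
□□□□■■□□□
□□□□□□□□□
□□□□□□□□□
□□□□□□□□□
10) □□□□□□□□□
□□□□□□□□□
□□□□□□□□□
□□□■■^□□□
□□□■■□□□□
□□□□■■□□□
□□□□□□□□□
□□□□□□□□□
□□□□□□□□□
11) □□□□□□□□□
□□□□□□□□□
□□□□□□□□□
□□□■■■>□□
□□□■■□□□□
□□□□■■□□□
□□□□□□□□□
□□□□□□□□□
□□□□□□□□□
12) □□□□□□□□□
□□□□□□□□□
□□□□□□□□□
□□□■■■■□□
□□□■■□v□□
□□□□■■□□□
□□□□□□□□□
□□□□□□□□□
□□□□□□□□□
13) □□□□□□□□□
□□□□□□□□□
□□□□□□□□□
□□□■■■■□□
□□□■■<■□□
□□□□■■□□□
□□□□□□□□□
□□□□□□□□□
□□□□□□□□□
14) □□□□□□□□□
□□□□□□□□□
□□□□□□□□□
□□□■■^■□□
□□□■■■■□□
□□□□■■□□□
□□□□□□□□□
□□□□□□□□□
□□□□□□□□□
15) □□□□□□□□□
□□□□□□□□□
□□□□□□□□□
□□□■<□■□□
□□□■■■■□□
□□□□■■□□□
□□□□□□□□□
□□□□□□□□□
□□□□□□□□□
16) □□□□□□□□□
□□□□□□□□□
□□□□□□□□□
□□□■□□■□□
□□□■v■■□□
□□□□■■□□□
□□□□□□□□□
□□□□□□□□□
□□□□□□□□□
17) □□□□□□□□□
□□□□□□□□□
□□□□□□□□□
□□□■□□■□□
□□□■□>■□□
□□□□■■□□□
□□□□□□□□□
□□□□□□□□□
□□□□□□□□□
18) □□□□□□□□□
□□□□□□□□□
□□□□□□□□□
□□□■□^■□□
□□□■□□■□□
□□□□■■□□□
□□□□□□□□□
□□□□□□□□□
□□□□□□□□□
19) □□□□□□□□□
□□□□□□□□□
□□□□□□□□□
□□□■□■>□□
□□□■□□■□□
□□□□■■□□□
□□□□□□□□□
□□□□□□□□□
□□□□□□□□□
20) □□□□□□□□□
□□□□□□□□□
□□□□□□^□□
□□□■□■□□□
□□□■□□■□□
□□□□■■□□□
□□□□□□□□□
□□□□□□□□□
□□□□□□□□□
21) □□□□□□□□□
□□□□□□□□□
□□□□□□■>□
□□□■□■□□□
□□□■□□■□□
□□□□■■□□□
□□□□□□□□□
□□□□□□□□□
□□□□□□□□□
22) □□□□□□□□□
□□□□□□□□□
□□□□□□■■□
□□□■□■□v□
□□□■□□■□□
□□□□■■□□□
□□□□□□□□□
□□□□□□□□□
□□□□□□□□□
23) □□□□□□□□□
□□□□□□□□□
□□□□□□■■□
□□□■□■<■□
□□□■□□■□□
□□□□■■□□□
□□□□□□□□□
□□□□□□□□□
□□□□□□□□□
24) □□□□□□□□□
□□□□□□□□□
□□□□□□^■□
□□□■□■■■□
□□□■□□■□□
□□□□■■□□□
□□□□□□□□□
□□□□□□□□□
□□□□□□□□□
25) □□□□□□□□□
□□□□□□□□□
□□□□□<□■□
□□□■□■■■□
□□□■□□■□□
□□□□■■□□□
□□□□□□□□□
□□□□□□□□□
□□□□□□□□□

1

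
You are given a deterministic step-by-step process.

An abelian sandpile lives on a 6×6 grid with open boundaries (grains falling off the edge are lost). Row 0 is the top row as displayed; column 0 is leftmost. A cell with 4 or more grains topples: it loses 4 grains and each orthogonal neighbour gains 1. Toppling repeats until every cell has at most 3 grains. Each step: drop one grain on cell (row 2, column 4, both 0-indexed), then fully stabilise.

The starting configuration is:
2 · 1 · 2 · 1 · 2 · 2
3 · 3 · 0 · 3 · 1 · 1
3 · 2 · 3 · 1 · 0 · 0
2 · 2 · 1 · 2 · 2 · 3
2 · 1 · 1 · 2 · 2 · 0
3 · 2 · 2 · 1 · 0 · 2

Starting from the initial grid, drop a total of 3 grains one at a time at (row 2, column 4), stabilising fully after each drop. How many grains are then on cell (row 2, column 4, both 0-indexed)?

k=0  2 · 1 · 2 · 1 · 2 · 2
3 · 3 · 0 · 3 · 1 · 1
3 · 2 · 3 · 1 · 0 · 0
2 · 2 · 1 · 2 · 2 · 3
2 · 1 · 1 · 2 · 2 · 0
3 · 2 · 2 · 1 · 0 · 2
k=1  2 · 1 · 2 · 1 · 2 · 2
3 · 3 · 0 · 3 · 1 · 1
3 · 2 · 3 · 1 · 1 · 0
2 · 2 · 1 · 2 · 2 · 3
2 · 1 · 1 · 2 · 2 · 0
3 · 2 · 2 · 1 · 0 · 2
k=2  2 · 1 · 2 · 1 · 2 · 2
3 · 3 · 0 · 3 · 1 · 1
3 · 2 · 3 · 1 · 2 · 0
2 · 2 · 1 · 2 · 2 · 3
2 · 1 · 1 · 2 · 2 · 0
3 · 2 · 2 · 1 · 0 · 2
k=3  2 · 1 · 2 · 1 · 2 · 2
3 · 3 · 0 · 3 · 1 · 1
3 · 2 · 3 · 1 · 3 · 0
2 · 2 · 1 · 2 · 2 · 3
2 · 1 · 1 · 2 · 2 · 0
3 · 2 · 2 · 1 · 0 · 2

3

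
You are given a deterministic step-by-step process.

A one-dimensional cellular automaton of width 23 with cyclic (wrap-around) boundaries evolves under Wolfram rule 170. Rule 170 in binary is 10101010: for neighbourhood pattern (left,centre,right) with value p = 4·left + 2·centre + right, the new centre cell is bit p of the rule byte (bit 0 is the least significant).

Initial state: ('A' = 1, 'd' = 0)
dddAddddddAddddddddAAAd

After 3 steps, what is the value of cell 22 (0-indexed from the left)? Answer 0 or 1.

0

0) dddAddddddAddddddddAAAd
1) ddAddddddAddddddddAAAdd
2) dAddddddAddddddddAAAddd
3) AddddddAddddddddAAAdddd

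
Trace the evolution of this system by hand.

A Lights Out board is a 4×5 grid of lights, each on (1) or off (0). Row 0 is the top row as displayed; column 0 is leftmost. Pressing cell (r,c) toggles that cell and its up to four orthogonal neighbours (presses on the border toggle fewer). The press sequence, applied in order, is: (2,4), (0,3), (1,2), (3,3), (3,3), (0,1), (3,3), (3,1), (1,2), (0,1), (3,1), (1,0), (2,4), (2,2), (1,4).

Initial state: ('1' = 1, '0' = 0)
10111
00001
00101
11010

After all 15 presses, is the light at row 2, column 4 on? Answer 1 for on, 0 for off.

0

0) 10111
00001
00101
11010
1) 10111
00000
00110
11011
2) 10000
00010
00110
11011
3) 10100
01100
00010
11011
4) 10100
01100
00000
11100
5) 10100
01100
00010
11011
6) 01000
00100
00010
11011
7) 01000
00100
00000
11100
8) 01000
00100
01000
00000
9) 01100
01010
01100
00000
10) 10000
00010
01100
00000
11) 10000
00010
00100
11100
12) 00000
11010
10100
11100
13) 00000
11011
10111
11101
14) 00000
11111
11001
11001
15) 00001
11100
11000
11001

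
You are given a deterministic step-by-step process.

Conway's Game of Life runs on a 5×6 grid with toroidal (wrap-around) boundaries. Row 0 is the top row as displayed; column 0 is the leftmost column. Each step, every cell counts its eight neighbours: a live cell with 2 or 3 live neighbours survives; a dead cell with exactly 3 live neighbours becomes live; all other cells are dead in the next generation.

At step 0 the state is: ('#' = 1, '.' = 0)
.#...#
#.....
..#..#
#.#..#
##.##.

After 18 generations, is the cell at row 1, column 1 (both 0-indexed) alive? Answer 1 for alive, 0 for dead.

0

[0] .#...#
#.....
..#..#
#.#..#
##.##.
[1] .##.##
##...#
.....#
..#...
...##.
[2] .##...
.##...
.#...#
...##.
.#..##
[3] ...#..
......
##.##.
..##..
##..##
[4] #...##
..###.
.#.##.
......
##..##
[5] ..#...
###...
....#.
.###..
.#..#.
[6] #.##..
.###..
#.....
.####.
.#....
[7] #..#..
#..#..
#...#.
####..
#...#.
[8] ##.##.
##.##.
#...#.
#.###.
#...#.
[9] ......
......
#.....
#...#.
#.....
[10] ......
......
.....#
##....
.....#
[11] ......
......
#.....
#....#
#.....
[12] ......
......
#....#
##...#
#....#
[13] ......
......
.#...#
.#..#.
.#...#
[14] ......
......
#.....
.##.##
#.....
[15] ......
......
##...#
.#...#
##...#
[16] #.....
#.....
.#...#
..#.#.
.#...#
[17] ##...#
##...#
##...#
.##.##
##...#
[18] ..#.#.
..#.#.
......
..#.#.
......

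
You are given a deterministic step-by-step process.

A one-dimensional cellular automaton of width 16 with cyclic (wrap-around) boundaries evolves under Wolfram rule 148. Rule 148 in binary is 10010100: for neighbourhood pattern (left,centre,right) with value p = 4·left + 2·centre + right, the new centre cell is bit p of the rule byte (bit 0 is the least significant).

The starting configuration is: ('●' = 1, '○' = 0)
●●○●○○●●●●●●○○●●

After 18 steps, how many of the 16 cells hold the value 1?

6

gen 0: ●●○●○○●●●●●●○○●●
gen 1: ●○○●●○○●●●●○●○○●
gen 2: ○●○○○●○○●●○○●●○○
gen 3: ○●●○○●●○○○●○○○●○
gen 4: ○○○●○○○●○○●●○○●●
gen 5: ●○○●●○○●●○○○●○○○
gen 6: ●●○○○●○○○●○○●●○○
gen 7: ○○●○○●●○○●●○○○●○
gen 8: ○○●●○○○●○○○●○○●●
gen 9: ●○○○●○○●●○○●●○○○
gen 10: ●●○○●●○○○●○○○●○○
gen 11: ○○●○○○●○○●●○○●●○
gen 12: ○○●●○○●●○○○●○○○●
gen 13: ●○○○●○○○●○○●●○○●
gen 14: ○●○○●●○○●●○○○●○○
gen 15: ○●●○○○●○○○●○○●●○
gen 16: ○○○●○○●●○○●●○○○●
gen 17: ●○○●●○○○●○○○●○○●
gen 18: ○●○○○●○○●●○○●●○○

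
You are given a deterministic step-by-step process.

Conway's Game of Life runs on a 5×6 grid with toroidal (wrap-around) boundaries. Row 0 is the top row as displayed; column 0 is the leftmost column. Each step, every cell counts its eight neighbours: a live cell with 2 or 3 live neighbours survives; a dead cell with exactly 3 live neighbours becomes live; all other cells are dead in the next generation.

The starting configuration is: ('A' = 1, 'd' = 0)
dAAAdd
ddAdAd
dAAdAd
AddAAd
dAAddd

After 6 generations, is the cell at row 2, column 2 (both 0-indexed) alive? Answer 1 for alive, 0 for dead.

1

[0] dAAAdd
ddAdAd
dAAdAd
AddAAd
dAAddd
[1] dddddd
ddddAd
dAAdAd
AdddAA
AdddAd
[2] dddddA
dddAdd
AAddAd
AdddAd
AdddAd
[3] ddddAA
AdddAA
AAdAAd
AddAAd
AdddAd
[4] dddAdd
dAdddd
dAAddd
AdAddd
Addddd
[5] dddddd
dAdddd
AdAddd
AdAddd
dAdddd
[6] dddddd
dAdddd
AdAddd
AdAddd
dAdddd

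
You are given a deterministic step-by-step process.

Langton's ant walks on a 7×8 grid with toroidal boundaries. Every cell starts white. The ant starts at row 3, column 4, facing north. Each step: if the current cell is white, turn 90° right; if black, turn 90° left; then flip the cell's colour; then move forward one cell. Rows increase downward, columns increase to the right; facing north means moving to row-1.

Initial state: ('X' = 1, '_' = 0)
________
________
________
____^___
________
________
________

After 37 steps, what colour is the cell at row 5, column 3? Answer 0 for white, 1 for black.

1

step 0: ________
________
________
____^___
________
________
________
step 1: ________
________
________
____X>__
________
________
________
step 2: ________
________
________
____XX__
_____v__
________
________
step 3: ________
________
________
____XX__
____<X__
________
________
step 4: ________
________
________
____^X__
____XX__
________
________
step 5: ________
________
________
___<_X__
____XX__
________
________
step 6: ________
________
___^____
___X_X__
____XX__
________
________
step 7: ________
________
___X>___
___X_X__
____XX__
________
________
step 8: ________
________
___XX___
___XvX__
____XX__
________
________
step 9: ________
________
___XX___
___<XX__
____XX__
________
________
step 10: ________
________
___XX___
____XX__
___vXX__
________
________
step 11: ________
________
___XX___
____XX__
__<XXX__
________
________
step 12: ________
________
___XX___
__^_XX__
__XXXX__
________
________
step 13: ________
________
___XX___
__X>XX__
__XXXX__
________
________
step 14: ________
________
___XX___
__XXXX__
__XvXX__
________
________
step 15: ________
________
___XX___
__XXXX__
__X_>X__
________
________
step 16: ________
________
___XX___
__XX^X__
__X__X__
________
________
step 17: ________
________
___XX___
__X<_X__
__X__X__
________
________
step 18: ________
________
___XX___
__X__X__
__Xv_X__
________
________
step 19: ________
________
___XX___
__X__X__
__<X_X__
________
________
step 20: ________
________
___XX___
__X__X__
___X_X__
__v_____
________
step 21: ________
________
___XX___
__X__X__
___X_X__
_<X_____
________
step 22: ________
________
___XX___
__X__X__
_^_X_X__
_XX_____
________
step 23: ________
________
___XX___
__X__X__
_X>X_X__
_XX_____
________
step 24: ________
________
___XX___
__X__X__
_XXX_X__
_Xv_____
________
step 25: ________
________
___XX___
__X__X__
_XXX_X__
_X_>____
________
step 26: ________
________
___XX___
__X__X__
_XXX_X__
_X_X____
___v____
step 27: ________
________
___XX___
__X__X__
_XXX_X__
_X_X____
__<X____
step 28: ________
________
___XX___
__X__X__
_XXX_X__
_X^X____
__XX____
step 29: ________
________
___XX___
__X__X__
_XXX_X__
_XX>____
__XX____
step 30: ________
________
___XX___
__X__X__
_XX^_X__
_XX_____
__XX____
step 31: ________
________
___XX___
__X__X__
_X<__X__
_XX_____
__XX____
step 32: ________
________
___XX___
__X__X__
_X___X__
_Xv_____
__XX____
step 33: ________
________
___XX___
__X__X__
_X___X__
_X_>____
__XX____
step 34: ________
________
___XX___
__X__X__
_X___X__
_X_X____
__Xv____
step 35: ________
________
___XX___
__X__X__
_X___X__
_X_X____
__X_>___
step 36: ____v___
________
___XX___
__X__X__
_X___X__
_X_X____
__X_X___
step 37: ___<X___
________
___XX___
__X__X__
_X___X__
_X_X____
__X_X___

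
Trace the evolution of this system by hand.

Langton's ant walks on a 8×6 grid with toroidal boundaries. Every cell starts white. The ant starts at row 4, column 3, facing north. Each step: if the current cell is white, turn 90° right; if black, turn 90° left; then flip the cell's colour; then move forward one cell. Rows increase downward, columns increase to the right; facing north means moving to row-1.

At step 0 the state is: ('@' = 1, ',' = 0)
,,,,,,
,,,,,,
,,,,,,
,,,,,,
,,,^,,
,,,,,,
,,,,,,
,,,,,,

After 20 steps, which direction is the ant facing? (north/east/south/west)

south

t=0: ,,,,,,
,,,,,,
,,,,,,
,,,,,,
,,,^,,
,,,,,,
,,,,,,
,,,,,,
t=1: ,,,,,,
,,,,,,
,,,,,,
,,,,,,
,,,@>,
,,,,,,
,,,,,,
,,,,,,
t=2: ,,,,,,
,,,,,,
,,,,,,
,,,,,,
,,,@@,
,,,,v,
,,,,,,
,,,,,,
t=3: ,,,,,,
,,,,,,
,,,,,,
,,,,,,
,,,@@,
,,,<@,
,,,,,,
,,,,,,
t=4: ,,,,,,
,,,,,,
,,,,,,
,,,,,,
,,,^@,
,,,@@,
,,,,,,
,,,,,,
t=5: ,,,,,,
,,,,,,
,,,,,,
,,,,,,
,,<,@,
,,,@@,
,,,,,,
,,,,,,
t=6: ,,,,,,
,,,,,,
,,,,,,
,,^,,,
,,@,@,
,,,@@,
,,,,,,
,,,,,,
t=7: ,,,,,,
,,,,,,
,,,,,,
,,@>,,
,,@,@,
,,,@@,
,,,,,,
,,,,,,
t=8: ,,,,,,
,,,,,,
,,,,,,
,,@@,,
,,@v@,
,,,@@,
,,,,,,
,,,,,,
t=9: ,,,,,,
,,,,,,
,,,,,,
,,@@,,
,,<@@,
,,,@@,
,,,,,,
,,,,,,
t=10: ,,,,,,
,,,,,,
,,,,,,
,,@@,,
,,,@@,
,,v@@,
,,,,,,
,,,,,,
t=11: ,,,,,,
,,,,,,
,,,,,,
,,@@,,
,,,@@,
,<@@@,
,,,,,,
,,,,,,
t=12: ,,,,,,
,,,,,,
,,,,,,
,,@@,,
,^,@@,
,@@@@,
,,,,,,
,,,,,,
t=13: ,,,,,,
,,,,,,
,,,,,,
,,@@,,
,@>@@,
,@@@@,
,,,,,,
,,,,,,
t=14: ,,,,,,
,,,,,,
,,,,,,
,,@@,,
,@@@@,
,@v@@,
,,,,,,
,,,,,,
t=15: ,,,,,,
,,,,,,
,,,,,,
,,@@,,
,@@@@,
,@,>@,
,,,,,,
,,,,,,
t=16: ,,,,,,
,,,,,,
,,,,,,
,,@@,,
,@@^@,
,@,,@,
,,,,,,
,,,,,,
t=17: ,,,,,,
,,,,,,
,,,,,,
,,@@,,
,@<,@,
,@,,@,
,,,,,,
,,,,,,
t=18: ,,,,,,
,,,,,,
,,,,,,
,,@@,,
,@,,@,
,@v,@,
,,,,,,
,,,,,,
t=19: ,,,,,,
,,,,,,
,,,,,,
,,@@,,
,@,,@,
,<@,@,
,,,,,,
,,,,,,
t=20: ,,,,,,
,,,,,,
,,,,,,
,,@@,,
,@,,@,
,,@,@,
,v,,,,
,,,,,,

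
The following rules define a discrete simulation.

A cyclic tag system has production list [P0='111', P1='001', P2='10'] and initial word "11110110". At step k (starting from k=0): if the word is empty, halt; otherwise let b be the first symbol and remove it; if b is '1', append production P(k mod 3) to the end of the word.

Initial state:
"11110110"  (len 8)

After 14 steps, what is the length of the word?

21

[0] "11110110"  (len 8)
[1] "1110110111"  (len 10)
[2] "110110111001"  (len 12)
[3] "1011011100110"  (len 13)
[4] "011011100110111"  (len 15)
[5] "11011100110111"  (len 14)
[6] "101110011011110"  (len 15)
[7] "01110011011110111"  (len 17)
[8] "1110011011110111"  (len 16)
[9] "11001101111011110"  (len 17)
[10] "1001101111011110111"  (len 19)
[11] "001101111011110111001"  (len 21)
[12] "01101111011110111001"  (len 20)
[13] "1101111011110111001"  (len 19)
[14] "101111011110111001001"  (len 21)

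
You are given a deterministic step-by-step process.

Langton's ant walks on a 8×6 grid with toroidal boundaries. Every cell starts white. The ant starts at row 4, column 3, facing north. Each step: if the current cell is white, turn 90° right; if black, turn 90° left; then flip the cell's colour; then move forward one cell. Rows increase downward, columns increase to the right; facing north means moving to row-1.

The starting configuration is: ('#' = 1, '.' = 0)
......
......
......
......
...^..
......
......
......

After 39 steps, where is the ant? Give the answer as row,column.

k=0  ......
......
......
......
...^..
......
......
......
k=1  ......
......
......
......
...#>.
......
......
......
k=2  ......
......
......
......
...##.
....v.
......
......
k=3  ......
......
......
......
...##.
...<#.
......
......
k=4  ......
......
......
......
...^#.
...##.
......
......
k=5  ......
......
......
......
..<.#.
...##.
......
......
k=6  ......
......
......
..^...
..#.#.
...##.
......
......
k=7  ......
......
......
..#>..
..#.#.
...##.
......
......
k=8  ......
......
......
..##..
..#v#.
...##.
......
......
k=9  ......
......
......
..##..
..<##.
...##.
......
......
k=10  ......
......
......
..##..
...##.
..v##.
......
......
k=11  ......
......
......
..##..
...##.
.<###.
......
......
k=12  ......
......
......
..##..
.^.##.
.####.
......
......
k=13  ......
......
......
..##..
.#>##.
.####.
......
......
k=14  ......
......
......
..##..
.####.
.#v##.
......
......
k=15  ......
......
......
..##..
.####.
.#.>#.
......
......
k=16  ......
......
......
..##..
.##^#.
.#..#.
......
......
k=17  ......
......
......
..##..
.#<.#.
.#..#.
......
......
k=18  ......
......
......
..##..
.#..#.
.#v.#.
......
......
k=19  ......
......
......
..##..
.#..#.
.<#.#.
......
......
k=20  ......
......
......
..##..
.#..#.
..#.#.
.v....
......
k=21  ......
......
......
..##..
.#..#.
..#.#.
<#....
......
k=22  ......
......
......
..##..
.#..#.
^.#.#.
##....
......
k=23  ......
......
......
..##..
.#..#.
#>#.#.
##....
......
k=24  ......
......
......
..##..
.#..#.
###.#.
#v....
......
k=25  ......
......
......
..##..
.#..#.
###.#.
#.>...
......
k=26  ......
......
......
..##..
.#..#.
###.#.
#.#...
..v...
k=27  ......
......
......
..##..
.#..#.
###.#.
#.#...
.<#...
k=28  ......
......
......
..##..
.#..#.
###.#.
#^#...
.##...
k=29  ......
......
......
..##..
.#..#.
###.#.
##>...
.##...
k=30  ......
......
......
..##..
.#..#.
##^.#.
##....
.##...
k=31  ......
......
......
..##..
.#..#.
#<..#.
##....
.##...
k=32  ......
......
......
..##..
.#..#.
#...#.
#v....
.##...
k=33  ......
......
......
..##..
.#..#.
#...#.
#.>...
.##...
k=34  ......
......
......
..##..
.#..#.
#...#.
#.#...
.#v...
k=35  ......
......
......
..##..
.#..#.
#...#.
#.#...
.#.>..
k=36  ...v..
......
......
..##..
.#..#.
#...#.
#.#...
.#.#..
k=37  ..<#..
......
......
..##..
.#..#.
#...#.
#.#...
.#.#..
k=38  ..##..
......
......
..##..
.#..#.
#...#.
#.#...
.#^#..
k=39  ..##..
......
......
..##..
.#..#.
#...#.
#.#...
.##>..

7,3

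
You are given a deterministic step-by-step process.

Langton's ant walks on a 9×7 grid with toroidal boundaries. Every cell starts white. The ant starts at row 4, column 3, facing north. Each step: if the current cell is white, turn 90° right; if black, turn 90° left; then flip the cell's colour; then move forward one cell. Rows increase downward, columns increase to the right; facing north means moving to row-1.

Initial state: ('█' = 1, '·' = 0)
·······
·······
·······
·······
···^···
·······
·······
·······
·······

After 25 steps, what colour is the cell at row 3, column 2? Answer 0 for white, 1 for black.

k=0  ·······
·······
·······
·······
···^···
·······
·······
·······
·······
k=1  ·······
·······
·······
·······
···█>··
·······
·······
·······
·······
k=2  ·······
·······
·······
·······
···██··
····v··
·······
·······
·······
k=3  ·······
·······
·······
·······
···██··
···<█··
·······
·······
·······
k=4  ·······
·······
·······
·······
···^█··
···██··
·······
·······
·······
k=5  ·······
·······
·······
·······
··<·█··
···██··
·······
·······
·······
k=6  ·······
·······
·······
··^····
··█·█··
···██··
·······
·······
·······
k=7  ·······
·······
·······
··█>···
··█·█··
···██··
·······
·······
·······
k=8  ·······
·······
·······
··██···
··█v█··
···██··
·······
·······
·······
k=9  ·······
·······
·······
··██···
··<██··
···██··
·······
·······
·······
k=10  ·······
·······
·······
··██···
···██··
··v██··
·······
·······
·······
k=11  ·······
·······
·······
··██···
···██··
·<███··
·······
·······
·······
k=12  ·······
·······
·······
··██···
·^·██··
·████··
·······
·······
·······
k=13  ·······
·······
·······
··██···
·█>██··
·████··
·······
·······
·······
k=14  ·······
·······
·······
··██···
·████··
·█v██··
·······
·······
·······
k=15  ·······
·······
·······
··██···
·████··
·█·>█··
·······
·······
·······
k=16  ·······
·······
·······
··██···
·██^█··
·█··█··
·······
·······
·······
k=17  ·······
·······
·······
··██···
·█<·█··
·█··█··
·······
·······
·······
k=18  ·······
·······
·······
··██···
·█··█··
·█v·█··
·······
·······
·······
k=19  ·······
·······
·······
··██···
·█··█··
·<█·█··
·······
·······
·······
k=20  ·······
·······
·······
··██···
·█··█··
··█·█··
·v·····
·······
·······
k=21  ·······
·······
·······
··██···
·█··█··
··█·█··
<█·····
·······
·······
k=22  ·······
·······
·······
··██···
·█··█··
^·█·█··
██·····
·······
·······
k=23  ·······
·······
·······
··██···
·█··█··
█>█·█··
██·····
·······
·······
k=24  ·······
·······
·······
··██···
·█··█··
███·█··
█v·····
·······
·······
k=25  ·······
·······
·······
··██···
·█··█··
███·█··
█·>····
·······
·······

1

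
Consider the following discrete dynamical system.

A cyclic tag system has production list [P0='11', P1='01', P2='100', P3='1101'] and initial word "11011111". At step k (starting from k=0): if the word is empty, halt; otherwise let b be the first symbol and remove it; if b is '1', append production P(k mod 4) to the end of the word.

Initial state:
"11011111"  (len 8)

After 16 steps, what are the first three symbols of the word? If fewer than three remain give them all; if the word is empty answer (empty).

110

gen 0: "11011111"  (len 8)
gen 1: "101111111"  (len 9)
gen 2: "0111111101"  (len 10)
gen 3: "111111101"  (len 9)
gen 4: "111111011101"  (len 12)
gen 5: "1111101110111"  (len 13)
gen 6: "11110111011101"  (len 14)
gen 7: "1110111011101100"  (len 16)
gen 8: "1101110111011001101"  (len 19)
gen 9: "10111011101100110111"  (len 20)
gen 10: "011101110110011011101"  (len 21)
gen 11: "11101110110011011101"  (len 20)
gen 12: "11011101100110111011101"  (len 23)
gen 13: "101110110011011101110111"  (len 24)
gen 14: "0111011001101110111011101"  (len 25)
gen 15: "111011001101110111011101"  (len 24)
gen 16: "110110011011101110111011101"  (len 27)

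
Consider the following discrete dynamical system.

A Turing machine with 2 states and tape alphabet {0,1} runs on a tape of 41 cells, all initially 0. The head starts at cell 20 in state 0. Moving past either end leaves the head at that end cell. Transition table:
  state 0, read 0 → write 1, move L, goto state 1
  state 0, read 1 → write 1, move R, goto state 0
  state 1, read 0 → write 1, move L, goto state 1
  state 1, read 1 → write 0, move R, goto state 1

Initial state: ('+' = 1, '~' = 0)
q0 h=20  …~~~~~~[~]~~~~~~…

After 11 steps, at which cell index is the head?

k=0  q0 h=20  …~~~~~~[~]~~~~~~…
k=1  q1 h=19  …~~~~~~[~]+~~~~~…
k=2  q1 h=18  …~~~~~~[~]++~~~~…
k=3  q1 h=17  …~~~~~~[~]+++~~~…
k=4  q1 h=16  …~~~~~~[~]++++~~…
k=5  q1 h=15  …~~~~~~[~]+++++~…
k=6  q1 h=14  …~~~~~~[~]++++++…
k=7  q1 h=13  …~~~~~~[~]++++++…
k=8  q1 h=12  …~~~~~~[~]++++++…
k=9  q1 h=11  …~~~~~~[~]++++++…
k=10  q1 h=10  …~~~~~~[~]++++++…
k=11  q1 h= 9  …~~~~~~[~]++++++…

9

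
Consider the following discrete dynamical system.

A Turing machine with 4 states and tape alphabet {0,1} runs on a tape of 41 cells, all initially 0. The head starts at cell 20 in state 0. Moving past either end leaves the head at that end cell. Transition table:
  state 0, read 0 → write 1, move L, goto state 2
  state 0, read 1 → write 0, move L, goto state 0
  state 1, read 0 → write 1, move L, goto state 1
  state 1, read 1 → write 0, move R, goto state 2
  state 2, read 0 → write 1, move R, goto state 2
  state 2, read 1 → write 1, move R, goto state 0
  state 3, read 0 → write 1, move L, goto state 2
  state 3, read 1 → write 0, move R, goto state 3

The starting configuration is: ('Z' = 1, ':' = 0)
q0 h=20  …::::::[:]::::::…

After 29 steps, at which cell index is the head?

15

0) q0 h=20  …::::::[:]::::::…
1) q2 h=19  …::::::[:]Z:::::…
2) q2 h=20  …:::::Z[Z]::::::…
3) q0 h=21  …::::ZZ[:]::::::…
4) q2 h=20  …:::::Z[Z]Z:::::…
5) q0 h=21  …::::ZZ[Z]::::::…
6) q0 h=20  …:::::Z[Z]::::::…
7) q0 h=19  …::::::[Z]::::::…
8) q0 h=18  …::::::[:]::::::…
9) q2 h=17  …::::::[:]Z:::::…
10) q2 h=18  …:::::Z[Z]::::::…
11) q0 h=19  …::::ZZ[:]::::::…
12) q2 h=18  …:::::Z[Z]Z:::::…
13) q0 h=19  …::::ZZ[Z]::::::…
14) q0 h=18  …:::::Z[Z]::::::…
15) q0 h=17  …::::::[Z]::::::…
16) q0 h=16  …::::::[:]::::::…
17) q2 h=15  …::::::[:]Z:::::…
18) q2 h=16  …:::::Z[Z]::::::…
19) q0 h=17  …::::ZZ[:]::::::…
20) q2 h=16  …:::::Z[Z]Z:::::…
21) q0 h=17  …::::ZZ[Z]::::::…
22) q0 h=16  …:::::Z[Z]::::::…
23) q0 h=15  …::::::[Z]::::::…
24) q0 h=14  …::::::[:]::::::…
25) q2 h=13  …::::::[:]Z:::::…
26) q2 h=14  …:::::Z[Z]::::::…
27) q0 h=15  …::::ZZ[:]::::::…
28) q2 h=14  …:::::Z[Z]Z:::::…
29) q0 h=15  …::::ZZ[Z]::::::…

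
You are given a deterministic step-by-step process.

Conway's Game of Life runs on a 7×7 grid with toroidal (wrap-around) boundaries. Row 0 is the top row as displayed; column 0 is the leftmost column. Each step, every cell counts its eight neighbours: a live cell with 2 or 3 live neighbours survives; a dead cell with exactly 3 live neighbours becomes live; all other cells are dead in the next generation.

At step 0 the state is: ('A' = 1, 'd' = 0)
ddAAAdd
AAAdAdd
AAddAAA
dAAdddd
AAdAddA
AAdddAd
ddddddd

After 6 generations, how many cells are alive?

4

k=0  ddAAAdd
AAAdAdd
AAddAAA
dAAdddd
AAdAddA
AAdddAd
ddddddd
k=1  ddAdAdd
ddddddd
ddddAAA
dddAAdd
ddddddA
dAAdddd
dAAAAdd
k=2  dAAdAdd
dddAAdd
dddAAAd
dddAAdA
ddAAddd
AAddddd
ddddAdd
k=3  ddAdAAd
ddddddd
ddAdddd
ddddddd
AAAAAdd
dAAAddd
AdAAddd
k=4  dAAdAdd
dddAddd
ddddddd
ddddddd
AdddAdd
ddddddd
ddddddd
k=5  ddAAddd
ddAAddd
ddddddd
ddddddd
ddddddd
ddddddd
ddddddd
k=6  ddAAddd
ddAAddd
ddddddd
ddddddd
ddddddd
ddddddd
ddddddd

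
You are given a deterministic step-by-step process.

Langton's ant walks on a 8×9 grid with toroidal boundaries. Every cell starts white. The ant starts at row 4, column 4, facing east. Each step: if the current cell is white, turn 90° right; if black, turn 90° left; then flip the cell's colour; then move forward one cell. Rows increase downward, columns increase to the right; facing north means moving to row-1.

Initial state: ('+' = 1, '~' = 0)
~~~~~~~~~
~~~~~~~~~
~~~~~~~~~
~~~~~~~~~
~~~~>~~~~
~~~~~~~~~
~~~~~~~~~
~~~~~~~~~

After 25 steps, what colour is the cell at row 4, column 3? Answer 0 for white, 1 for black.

k=0  ~~~~~~~~~
~~~~~~~~~
~~~~~~~~~
~~~~~~~~~
~~~~>~~~~
~~~~~~~~~
~~~~~~~~~
~~~~~~~~~
k=1  ~~~~~~~~~
~~~~~~~~~
~~~~~~~~~
~~~~~~~~~
~~~~+~~~~
~~~~v~~~~
~~~~~~~~~
~~~~~~~~~
k=2  ~~~~~~~~~
~~~~~~~~~
~~~~~~~~~
~~~~~~~~~
~~~~+~~~~
~~~<+~~~~
~~~~~~~~~
~~~~~~~~~
k=3  ~~~~~~~~~
~~~~~~~~~
~~~~~~~~~
~~~~~~~~~
~~~^+~~~~
~~~++~~~~
~~~~~~~~~
~~~~~~~~~
k=4  ~~~~~~~~~
~~~~~~~~~
~~~~~~~~~
~~~~~~~~~
~~~+>~~~~
~~~++~~~~
~~~~~~~~~
~~~~~~~~~
k=5  ~~~~~~~~~
~~~~~~~~~
~~~~~~~~~
~~~~^~~~~
~~~+~~~~~
~~~++~~~~
~~~~~~~~~
~~~~~~~~~
k=6  ~~~~~~~~~
~~~~~~~~~
~~~~~~~~~
~~~~+>~~~
~~~+~~~~~
~~~++~~~~
~~~~~~~~~
~~~~~~~~~
k=7  ~~~~~~~~~
~~~~~~~~~
~~~~~~~~~
~~~~++~~~
~~~+~v~~~
~~~++~~~~
~~~~~~~~~
~~~~~~~~~
k=8  ~~~~~~~~~
~~~~~~~~~
~~~~~~~~~
~~~~++~~~
~~~+<+~~~
~~~++~~~~
~~~~~~~~~
~~~~~~~~~
k=9  ~~~~~~~~~
~~~~~~~~~
~~~~~~~~~
~~~~^+~~~
~~~+++~~~
~~~++~~~~
~~~~~~~~~
~~~~~~~~~
k=10  ~~~~~~~~~
~~~~~~~~~
~~~~~~~~~
~~~<~+~~~
~~~+++~~~
~~~++~~~~
~~~~~~~~~
~~~~~~~~~
k=11  ~~~~~~~~~
~~~~~~~~~
~~~^~~~~~
~~~+~+~~~
~~~+++~~~
~~~++~~~~
~~~~~~~~~
~~~~~~~~~
k=12  ~~~~~~~~~
~~~~~~~~~
~~~+>~~~~
~~~+~+~~~
~~~+++~~~
~~~++~~~~
~~~~~~~~~
~~~~~~~~~
k=13  ~~~~~~~~~
~~~~~~~~~
~~~++~~~~
~~~+v+~~~
~~~+++~~~
~~~++~~~~
~~~~~~~~~
~~~~~~~~~
k=14  ~~~~~~~~~
~~~~~~~~~
~~~++~~~~
~~~<++~~~
~~~+++~~~
~~~++~~~~
~~~~~~~~~
~~~~~~~~~
k=15  ~~~~~~~~~
~~~~~~~~~
~~~++~~~~
~~~~++~~~
~~~v++~~~
~~~++~~~~
~~~~~~~~~
~~~~~~~~~
k=16  ~~~~~~~~~
~~~~~~~~~
~~~++~~~~
~~~~++~~~
~~~~>+~~~
~~~++~~~~
~~~~~~~~~
~~~~~~~~~
k=17  ~~~~~~~~~
~~~~~~~~~
~~~++~~~~
~~~~^+~~~
~~~~~+~~~
~~~++~~~~
~~~~~~~~~
~~~~~~~~~
k=18  ~~~~~~~~~
~~~~~~~~~
~~~++~~~~
~~~<~+~~~
~~~~~+~~~
~~~++~~~~
~~~~~~~~~
~~~~~~~~~
k=19  ~~~~~~~~~
~~~~~~~~~
~~~^+~~~~
~~~+~+~~~
~~~~~+~~~
~~~++~~~~
~~~~~~~~~
~~~~~~~~~
k=20  ~~~~~~~~~
~~~~~~~~~
~~<~+~~~~
~~~+~+~~~
~~~~~+~~~
~~~++~~~~
~~~~~~~~~
~~~~~~~~~
k=21  ~~~~~~~~~
~~^~~~~~~
~~+~+~~~~
~~~+~+~~~
~~~~~+~~~
~~~++~~~~
~~~~~~~~~
~~~~~~~~~
k=22  ~~~~~~~~~
~~+>~~~~~
~~+~+~~~~
~~~+~+~~~
~~~~~+~~~
~~~++~~~~
~~~~~~~~~
~~~~~~~~~
k=23  ~~~~~~~~~
~~++~~~~~
~~+v+~~~~
~~~+~+~~~
~~~~~+~~~
~~~++~~~~
~~~~~~~~~
~~~~~~~~~
k=24  ~~~~~~~~~
~~++~~~~~
~~<++~~~~
~~~+~+~~~
~~~~~+~~~
~~~++~~~~
~~~~~~~~~
~~~~~~~~~
k=25  ~~~~~~~~~
~~++~~~~~
~~~++~~~~
~~v+~+~~~
~~~~~+~~~
~~~++~~~~
~~~~~~~~~
~~~~~~~~~

0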